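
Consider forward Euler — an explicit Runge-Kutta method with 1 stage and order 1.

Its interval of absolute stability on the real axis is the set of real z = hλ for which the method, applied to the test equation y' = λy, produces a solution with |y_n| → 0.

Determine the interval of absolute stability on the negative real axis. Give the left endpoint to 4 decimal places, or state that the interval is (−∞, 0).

(-2.0000, 0).

Set f=λy, z=hλ:
  order 1, 1-stage ⇒ R(z)=1+z
  (e.g. R(-1.1)=-0.10000, |R|=0.10000)

Boundary: |R(x)|=1, x<0.
x=-1.1: |R|=0.1000
|R(-1.96)|=0.9600 |R(-1.53)|=0.5300 |R(-1.13)|=0.1300
Bisect:
  x_lo=-2.6309 |R|=1.6309  x_hi=-0.3944 |R|=0.6056
  mid=-1.51266 |R|=0.51266 →hi
  mid=-2.07177 |R|=1.07177 →lo
  mid=-1.79221 |R|=0.79221 →hi
  mid=-1.93199 |R|=0.93199 →hi
  mid=-2.00188 |R|=1.00188 →lo
  mid=-1.96693 |R|=0.96693 →hi
  mid=-1.98441 |R|=0.98441 →hi
  ...
  [-2.00010,-1.99997] ⇒ x*=-2.0000
So |R|<1 on (-2.0000, 0).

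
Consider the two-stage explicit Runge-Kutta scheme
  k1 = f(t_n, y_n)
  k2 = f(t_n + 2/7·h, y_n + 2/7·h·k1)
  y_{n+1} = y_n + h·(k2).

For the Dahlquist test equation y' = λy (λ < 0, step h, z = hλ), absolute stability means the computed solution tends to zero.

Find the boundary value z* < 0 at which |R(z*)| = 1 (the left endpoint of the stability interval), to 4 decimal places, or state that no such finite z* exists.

z* = -3.5000.

Set f=λy, z=hλ:
  k1=λy_n ⇒ h·k1=z·y_n;  k2=λ(1+2/7z)y_n ⇒ h·k2=z(1+2/7z)y_n
  y_{n+1}/y_n = 1 + z(1+2/7z) = 1 + z + 2/7z²
  R(z) = 1 + z + 2/7z².

Boundary: |R(x)|=1, x<0.
x=-0.34: |R|=0.6930
R=1: x+2/7x²=0 ⇒ x=−7/2=-3.5000; min R=1−1/(4·2/7)=0.1250>−1
Confirm numerically:
  x=-3.135: |R|=0.67306 <1
  x=-1.958: |R|=0.13736 <1
  x=-1.711: |R|=0.12543 <1
  x=-3.955: |R|=1.51415 >1
  x=-3.855: |R|=1.39101 >1
So |R|<1 on (-3.5000, 0).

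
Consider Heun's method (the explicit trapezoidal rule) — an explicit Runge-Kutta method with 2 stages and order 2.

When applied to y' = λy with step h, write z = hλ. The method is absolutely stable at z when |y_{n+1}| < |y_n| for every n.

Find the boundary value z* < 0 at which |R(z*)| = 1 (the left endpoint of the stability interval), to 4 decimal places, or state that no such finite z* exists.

z* = -2.0000.

With y'=λy (z=hλ):
  order 2, 2-stage ⇒ R(z)=1+z+z^2/2
  (e.g. R(-0.71)=0.54205, |R|=0.54205)

Boundary: |R(x)|=1, x<0.
x=-0.71: |R|=0.5421
|R(-2.35)|=1.4113 |R(-1.13)|=0.5085 |R(-0.61)|=0.5760
Bisect:
  x_lo=-2.3142 |R|=1.3635  x_hi=-0.2644 |R|=0.7706
  mid=-1.28927 |R|=0.54184 →hi
  mid=-1.80173 |R|=0.82138 →hi
  mid=-2.05795 |R|=1.05963 →lo
  mid=-1.92984 |R|=0.93230 →hi
  mid=-1.99390 |R|=0.99392 →hi
  mid=-2.02593 |R|=1.02626 →lo
  mid=-2.00991 |R|=1.00996 →lo
  mid=-2.00190 |R|=1.00191 →lo
  mid=-1.99790 |R|=0.99790 →hi
  ...
  [-2.00003,-1.99990] ⇒ x*=-2.0000
Interval (-2.0000, 0).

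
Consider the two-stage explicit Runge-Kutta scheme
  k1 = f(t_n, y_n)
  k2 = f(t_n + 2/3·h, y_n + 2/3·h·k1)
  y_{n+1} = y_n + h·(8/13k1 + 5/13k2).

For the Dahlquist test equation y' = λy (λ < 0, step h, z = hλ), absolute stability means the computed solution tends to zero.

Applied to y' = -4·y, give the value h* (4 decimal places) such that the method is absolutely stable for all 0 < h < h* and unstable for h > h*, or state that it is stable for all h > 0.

With y'=λy (z=hλ):
  k1=λy_n ⇒ h·k1=z·y_n;  k2=λ(1+2/3z)y_n ⇒ h·k2=z(1+2/3z)y_n
  y_{n+1}/y_n = 1 + 8/13z + 5/13z(1+2/3z) = 1 + z + 10/39z²
  Hence R(z) = 1 + z + 10/39z².

Find x<0 with |R(x)|<1.
x=-0.47: |R|=0.5866
R=1: x+10/39x²=0 ⇒ x=−39/10=-3.9000; min R=1−1/(4·10/39)=0.0250>−1
Confirm numerically:
  x=-3.858: |R|=0.95845 <1
  x=-3.554: |R|=0.68470 <1
  x=-3.438: |R|=0.59273 <1
  x=-2.271: |R|=0.05142 <1
  x=-4.360: |R|=1.51426 >1
  x=-4.260: |R|=1.39323 >1
So |R|<1 on (-3.9000, 0).

(-3.9000,0); λ=-4 ⇒ h* = (39/10)/4 = 0.9750.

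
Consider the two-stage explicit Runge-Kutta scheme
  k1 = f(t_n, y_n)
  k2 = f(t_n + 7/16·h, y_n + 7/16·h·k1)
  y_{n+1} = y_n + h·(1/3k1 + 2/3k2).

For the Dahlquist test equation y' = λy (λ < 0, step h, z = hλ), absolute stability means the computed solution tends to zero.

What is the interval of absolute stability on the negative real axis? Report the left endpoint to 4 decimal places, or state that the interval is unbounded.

(-3.4286, 0).

Test eqn y'=λy, z=hλ:
  k1=λy_n ⇒ h·k1=z·y_n;  k2=λ(1+7/16z)y_n ⇒ h·k2=z(1+7/16z)y_n
  y_{n+1}/y_n = 1 + 1/3z + 2/3z(1+7/16z) = 1 + z + 7/24z²
  so R(z) = 1 + z + 7/24z².

Solve |R(x)|<1 on ℝ⁻.
x=-0.8: |R|=0.3867
R=1: x+7/24x²=0 ⇒ x=−24/7=-3.4286; min R=1−1/(4·7/24)=0.1429>−1
Confirm numerically:
  x=-3.206: |R|=0.79188 <1
  x=-3.201: |R|=0.78753 <1
  x=-2.848: |R|=0.51774 <1
  x=-3.664: |R|=1.25159 >1
  x=-3.604: |R|=1.18440 >1
So |R|<1 on (-3.4286, 0).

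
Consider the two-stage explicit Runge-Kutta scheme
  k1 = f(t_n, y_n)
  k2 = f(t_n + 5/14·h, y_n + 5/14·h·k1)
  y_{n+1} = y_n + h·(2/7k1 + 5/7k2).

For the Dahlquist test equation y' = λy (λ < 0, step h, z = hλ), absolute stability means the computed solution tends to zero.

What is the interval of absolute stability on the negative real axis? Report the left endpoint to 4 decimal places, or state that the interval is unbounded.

Test eqn y'=λy, z=hλ:
  k1=λy_n ⇒ h·k1=z·y_n;  k2=λ(1+5/14z)y_n ⇒ h·k2=z(1+5/14z)y_n
  y_{n+1}/y_n = 1 + 2/7z + 5/7z(1+5/14z) = 1 + z + 25/98z²
  Hence R(z) = 1 + z + 25/98z².

Boundary: |R(x)|=1, x<0.
x=-0.6: |R|=0.4918
R=1: x+25/98x²=0 ⇒ x=−98/25=-3.9200; min R=1−1/(4·25/98)=0.0200>−1
Confirm numerically:
  x=-3.620: |R|=0.72296 <1
  x=-3.609: |R|=0.71367 <1
  x=-2.839: |R|=0.21710 <1
  x=-4.125: |R|=1.21572 >1
  x=-4.122: |R|=1.21241 >1
So |R|<1 on (-3.9200, 0).

z∈(-3.9200,0).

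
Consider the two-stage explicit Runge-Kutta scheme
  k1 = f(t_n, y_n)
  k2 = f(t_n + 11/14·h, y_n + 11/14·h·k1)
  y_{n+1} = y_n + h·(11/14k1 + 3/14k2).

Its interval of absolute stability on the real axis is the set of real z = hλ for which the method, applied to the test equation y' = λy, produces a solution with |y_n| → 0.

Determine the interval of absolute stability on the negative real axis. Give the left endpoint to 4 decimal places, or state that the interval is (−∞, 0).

(-5.9394, 0).

Test eqn y'=λy, z=hλ:
  k1=λy_n ⇒ h·k1=z·y_n;  k2=λ(1+11/14z)y_n ⇒ h·k2=z(1+11/14z)y_n
  y_{n+1}/y_n = 1 + 11/14z + 3/14z(1+11/14z) = 1 + z + 33/196z²
  ⇒ R(z) = 1 + z + 33/196z².

Solve |R(x)|<1 on ℝ⁻.
x=-1.7: |R|=0.2134
R=1: x+33/196x²=0 ⇒ x=−196/33=-5.9394; min R=1−1/(4·33/196)=-0.4848>−1
Confirm numerically:
  x=-5.573: |R|=0.65621 <1
  x=-5.335: |R|=0.45711 <1
  x=-4.578: |R|=0.04934 <1
  x=-6.381: |R|=1.47444 >1
  x=-6.205: |R|=1.27748 >1
Interval (-5.9394, 0).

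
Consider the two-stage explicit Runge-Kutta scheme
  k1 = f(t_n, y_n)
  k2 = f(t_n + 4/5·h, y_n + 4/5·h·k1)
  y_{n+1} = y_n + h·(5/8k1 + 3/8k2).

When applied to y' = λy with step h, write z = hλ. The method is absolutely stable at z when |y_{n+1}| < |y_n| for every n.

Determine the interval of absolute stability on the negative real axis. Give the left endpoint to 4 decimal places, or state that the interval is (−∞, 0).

z∈(-3.3333,0).

Set f=λy, z=hλ:
  k1=λy_n ⇒ h·k1=z·y_n;  k2=λ(1+4/5z)y_n ⇒ h·k2=z(1+4/5z)y_n
  y_{n+1}/y_n = 1 + 5/8z + 3/8z(1+4/5z) = 1 + z + 3/10z²
  ⇒ R(z) = 1 + z + 3/10z².

Boundary: |R(x)|=1, x<0.
x=-1.49: |R|=0.1760
R=1: x+3/10x²=0 ⇒ x=−10/3=-3.3333; min R=1−1/(4·3/10)=0.1667>−1
Confirm numerically:
  x=-2.970: |R|=0.67627 <1
  x=-2.903: |R|=0.62522 <1
  x=-2.667: |R|=0.46687 <1
  x=-2.549: |R|=0.40022 <1
  x=-3.816: |R|=1.55256 >1
  x=-3.805: |R|=1.53841 >1
  x=-3.770: |R|=1.49387 >1
Stable set (-3.3333, 0).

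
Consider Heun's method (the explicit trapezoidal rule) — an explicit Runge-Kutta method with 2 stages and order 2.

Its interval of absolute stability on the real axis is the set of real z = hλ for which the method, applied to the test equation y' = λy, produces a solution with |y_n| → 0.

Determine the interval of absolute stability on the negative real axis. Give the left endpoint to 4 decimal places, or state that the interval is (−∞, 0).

Test eqn y'=λy, z=hλ:
  order 2, 2-stage ⇒ R(z)=1+z+z^2/2
  (e.g. R(-1.18)=0.51620, |R|=0.51620)

Boundary: |R(x)|=1, x<0.
x=-1.18: |R|=0.5162
|R(-2.32)|=1.3712 |R(-1.41)|=0.5840 |R(-0.96)|=0.5008
Bisect:
  x_lo=-2.5935 |R|=1.7696  x_hi=-0.0681 |R|=0.9342
  mid=-1.33082 |R|=0.55472 →hi
  mid=-1.96216 |R|=0.96288 →hi
  mid=-2.27784 |R|=1.31643 →lo
  mid=-2.12000 |R|=1.12720 →lo
  mid=-2.04108 |R|=1.04193 →lo
  mid=-2.00162 |R|=1.00162 →lo
  mid=-1.98189 |R|=0.98206 →hi
  mid=-1.99176 |R|=0.99179 →hi
  mid=-1.99669 |R|=0.99670 →hi
  ...
  [-2.00008,-1.99993] ⇒ x*=-2.0000
Interval (-2.0000, 0).

z∈(-2.0000,0).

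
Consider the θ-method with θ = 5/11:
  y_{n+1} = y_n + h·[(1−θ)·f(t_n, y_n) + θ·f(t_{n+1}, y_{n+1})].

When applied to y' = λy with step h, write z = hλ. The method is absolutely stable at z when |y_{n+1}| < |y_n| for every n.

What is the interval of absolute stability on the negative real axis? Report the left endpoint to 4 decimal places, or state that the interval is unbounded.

z∈(-22.0000,0).

With y'=λy (z=hλ):
  y_{n+1} = y_n + z·[6/11·y_n + 5/11·y_{n+1}] ⇒ (1 − 5/11z)y_{n+1} = (1 + 6/11z)y_n
  Hence R(z) = (1 + 6/11z)/(1 − 5/11z).

Boundary: |R(x)|=1, x<0.
x=-1.29: |R|=0.1868
R=−1: 1+6/11x = −1+5/11x ⇒ -1/11x=2 ⇒ x=2/(-1/11)=-22.0000
Confirm numerically:
  x=-21.055: |R|=0.99187 <1
  x=-20.334: |R|=0.98521 <1
  x=-16.325: |R|=0.93873 <1
  x=-22.535: |R|=1.00433 >1
  x=-22.470: |R|=1.00381 >1
So |R|<1 on (-22.0000, 0).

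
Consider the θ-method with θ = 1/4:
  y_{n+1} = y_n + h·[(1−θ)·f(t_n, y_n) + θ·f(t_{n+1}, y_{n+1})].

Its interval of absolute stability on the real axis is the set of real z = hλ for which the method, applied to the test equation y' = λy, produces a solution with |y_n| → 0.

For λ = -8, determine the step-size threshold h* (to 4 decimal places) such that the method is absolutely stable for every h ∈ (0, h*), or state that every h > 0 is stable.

With y'=λy (z=hλ):
  y_{n+1} = y_n + z·[3/4·y_n + 1/4·y_{n+1}] ⇒ (1 − 1/4z)y_{n+1} = (1 + 3/4z)y_n
  Hence R(z) = (1 + 3/4z)/(1 − 1/4z).

Solve |R(x)|<1 on ℝ⁻.
x=-0.67: |R|=0.4261
R=−1: 1+3/4x = −1+1/4x ⇒ -1/2x=2 ⇒ x=2/(-1/2)=-4.0000
Confirm numerically:
  x=-3.936: |R|=0.98387 <1
  x=-3.137: |R|=0.75816 <1
  x=-2.026: |R|=0.34484 <1
  x=-4.573: |R|=1.13368 >1
  x=-4.436: |R|=1.10337 >1
So |R|<1 on (-4.0000, 0).

(-4.0000,0); λ=-8 ⇒ h* = (4)/8 = 0.5000.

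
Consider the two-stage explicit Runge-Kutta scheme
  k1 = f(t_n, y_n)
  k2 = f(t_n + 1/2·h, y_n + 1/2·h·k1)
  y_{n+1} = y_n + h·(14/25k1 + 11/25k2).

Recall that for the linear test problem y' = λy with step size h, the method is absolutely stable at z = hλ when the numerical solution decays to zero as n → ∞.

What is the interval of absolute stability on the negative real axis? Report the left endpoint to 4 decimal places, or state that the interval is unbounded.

z∈(-4.5455,0).

With y'=λy (z=hλ):
  k1=λy_n ⇒ h·k1=z·y_n;  k2=λ(1+1/2z)y_n ⇒ h·k2=z(1+1/2z)y_n
  y_{n+1}/y_n = 1 + 14/25z + 11/25z(1+1/2z) = 1 + z + 11/50z²
  Hence R(z) = 1 + z + 11/50z².

Need |R(x)|<1, x<0.
x=-1.33: |R|=0.0592
R=1: x+11/50x²=0 ⇒ x=−50/11=-4.5455; min R=1−1/(4·11/50)=-0.1364>−1
Confirm numerically:
  x=-4.011: |R|=0.52839 <1
  x=-3.426: |R|=0.15624 <1
  x=-2.828: |R|=0.06853 <1
  x=-2.733: |R|=0.08976 <1
  x=-4.956: |R|=1.44763 >1
  x=-4.729: |R|=1.19096 >1
Stable set (-4.5455, 0).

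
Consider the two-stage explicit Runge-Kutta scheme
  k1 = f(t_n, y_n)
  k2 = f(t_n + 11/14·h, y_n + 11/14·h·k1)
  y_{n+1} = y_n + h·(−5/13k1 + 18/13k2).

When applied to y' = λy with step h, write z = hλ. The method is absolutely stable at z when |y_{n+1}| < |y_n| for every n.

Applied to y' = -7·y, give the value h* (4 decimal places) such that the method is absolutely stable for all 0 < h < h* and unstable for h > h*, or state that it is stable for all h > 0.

(-0.9192,0); λ=-7 ⇒ h* = (91/99)/7 = 0.1313.

With y'=λy (z=hλ):
  k1=λy_n ⇒ h·k1=z·y_n;  k2=λ(1+11/14z)y_n ⇒ h·k2=z(1+11/14z)y_n
  y_{n+1}/y_n = 1 − 5/13z + 18/13z(1+11/14z) = 1 + z + 99/91z²
  so R(z) = 1 + z + 99/91z².

Need |R(x)|<1, x<0.
x=-0.84: |R|=0.9276
R=1: x+99/91x²=0 ⇒ x=−91/99=-0.9192; min R=1−1/(4·99/91)=0.7702>−1
Confirm numerically:
  x=-0.820: |R|=0.91151 <1
  x=-0.817: |R|=0.90917 <1
  x=-0.778: |R|=0.88050 <1
  x=-0.555: |R|=0.78010 <1
  x=-1.394: |R|=1.72007 >1
  x=-1.026: |R|=1.11922 >1
  x=-0.952: |R|=1.03398 >1
Interval (-0.9192, 0).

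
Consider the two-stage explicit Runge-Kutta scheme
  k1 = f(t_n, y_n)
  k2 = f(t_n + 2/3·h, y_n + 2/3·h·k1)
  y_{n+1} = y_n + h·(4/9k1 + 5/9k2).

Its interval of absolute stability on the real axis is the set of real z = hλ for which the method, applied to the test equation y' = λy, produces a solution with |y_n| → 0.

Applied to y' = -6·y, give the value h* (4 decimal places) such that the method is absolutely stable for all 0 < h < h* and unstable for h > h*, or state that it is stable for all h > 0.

(-2.7000,0); λ=-6 ⇒ h* = (27/10)/6 = 0.4500.

Test eqn y'=λy, z=hλ:
  k1=λy_n ⇒ h·k1=z·y_n;  k2=λ(1+2/3z)y_n ⇒ h·k2=z(1+2/3z)y_n
  y_{n+1}/y_n = 1 + 4/9z + 5/9z(1+2/3z) = 1 + z + 10/27z²
  Hence R(z) = 1 + z + 10/27z².

Find x<0 with |R(x)|<1.
x=-1.46: |R|=0.3295
R=1: x+10/27x²=0 ⇒ x=−27/10=-2.7000; min R=1−1/(4·10/27)=0.3250>−1
Confirm numerically:
  x=-2.201: |R|=0.59322 <1
  x=-2.145: |R|=0.55908 <1
  x=-1.934: |R|=0.45132 <1
  x=-3.269: |R|=1.68891 >1
  x=-3.010: |R|=1.34559 >1
  x=-2.723: |R|=1.02320 >1
Stable set (-2.7000, 0).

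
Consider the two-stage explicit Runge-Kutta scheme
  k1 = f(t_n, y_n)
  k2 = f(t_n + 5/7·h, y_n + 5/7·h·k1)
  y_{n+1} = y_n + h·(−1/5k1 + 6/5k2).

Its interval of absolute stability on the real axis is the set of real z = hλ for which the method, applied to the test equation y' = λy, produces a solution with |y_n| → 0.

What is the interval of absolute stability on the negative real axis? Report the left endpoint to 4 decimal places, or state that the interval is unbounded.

z∈(-1.1667,0).

Set f=λy, z=hλ:
  k1=λy_n ⇒ h·k1=z·y_n;  k2=λ(1+5/7z)y_n ⇒ h·k2=z(1+5/7z)y_n
  y_{n+1}/y_n = 1 − 1/5z + 6/5z(1+5/7z) = 1 + z + 6/7z²
  so R(z) = 1 + z + 6/7z².

Need |R(x)|<1, x<0.
x=-1.59: |R|=1.5769
R=1: x+6/7x²=0 ⇒ x=−7/6=-1.1667; min R=1−1/(4·6/7)=0.7083>−1
Confirm numerically:
  x=-0.966: |R|=0.83385 <1
  x=-0.851: |R|=0.76974 <1
  x=-0.607: |R|=0.70881 <1
  x=-1.373: |R|=1.24282 >1
  x=-1.370: |R|=1.23877 >1
Interval (-1.1667, 0).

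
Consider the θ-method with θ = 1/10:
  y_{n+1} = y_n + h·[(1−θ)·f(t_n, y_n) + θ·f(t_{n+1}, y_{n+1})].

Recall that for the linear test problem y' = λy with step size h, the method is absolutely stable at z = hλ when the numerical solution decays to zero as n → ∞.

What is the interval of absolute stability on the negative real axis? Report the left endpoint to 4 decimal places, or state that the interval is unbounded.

(-2.5000, 0).

Set f=λy, z=hλ:
  y_{n+1} = y_n + z·[9/10·y_n + 1/10·y_{n+1}] ⇒ (1 − 1/10z)y_{n+1} = (1 + 9/10z)y_n
  so R(z) = (1 + 9/10z)/(1 − 1/10z).

Solve |R(x)|<1 on ℝ⁻.
x=-1.57: |R|=0.3570
R=−1: 1+9/10x = −1+1/10x ⇒ -4/5x=2 ⇒ x=2/(-4/5)=-2.5000
Confirm numerically:
  x=-1.998: |R|=0.66528 <1
  x=-1.673: |R|=0.43322 <1
  x=-1.127: |R|=0.01285 <1
  x=-1.028: |R|=0.06783 <1
  x=-2.904: |R|=1.25046 >1
  x=-2.733: |R|=1.14639 >1
So |R|<1 on (-2.5000, 0).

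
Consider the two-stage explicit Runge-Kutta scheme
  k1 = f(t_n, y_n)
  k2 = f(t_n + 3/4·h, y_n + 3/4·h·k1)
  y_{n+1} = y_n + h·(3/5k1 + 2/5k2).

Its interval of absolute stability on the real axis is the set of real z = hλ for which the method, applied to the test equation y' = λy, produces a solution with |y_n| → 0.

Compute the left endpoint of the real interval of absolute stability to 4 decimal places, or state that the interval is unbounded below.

With y'=λy (z=hλ):
  k1=λy_n ⇒ h·k1=z·y_n;  k2=λ(1+3/4z)y_n ⇒ h·k2=z(1+3/4z)y_n
  y_{n+1}/y_n = 1 + 3/5z + 2/5z(1+3/4z) = 1 + z + 3/10z²
  so R(z) = 1 + z + 3/10z².

Boundary: |R(x)|=1, x<0.
x=-1.09: |R|=0.2664
R=1: x+3/10x²=0 ⇒ x=−10/3=-3.3333; min R=1−1/(4·3/10)=0.1667>−1
Confirm numerically:
  x=-3.006: |R|=0.70481 <1
  x=-2.226: |R|=0.26052 <1
  x=-1.968: |R|=0.19391 <1
  x=-3.919: |R|=1.68857 >1
  x=-3.539: |R|=1.21836 >1
So |R|<1 on (-3.3333, 0).

z* = -3.3333.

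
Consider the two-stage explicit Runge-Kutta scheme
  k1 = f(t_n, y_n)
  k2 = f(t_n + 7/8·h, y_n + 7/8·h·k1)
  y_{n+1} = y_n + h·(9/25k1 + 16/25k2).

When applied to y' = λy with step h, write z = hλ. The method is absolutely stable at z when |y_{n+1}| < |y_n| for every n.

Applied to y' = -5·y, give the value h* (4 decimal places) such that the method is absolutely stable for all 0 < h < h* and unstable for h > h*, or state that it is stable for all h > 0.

(-1.7857,0); λ=-5 ⇒ h* = (25/14)/5 = 0.3571.

With y'=λy (z=hλ):
  k1=λy_n ⇒ h·k1=z·y_n;  k2=λ(1+7/8z)y_n ⇒ h·k2=z(1+7/8z)y_n
  y_{n+1}/y_n = 1 + 9/25z + 16/25z(1+7/8z) = 1 + z + 14/25z²
  so R(z) = 1 + z + 14/25z².

Need |R(x)|<1, x<0.
x=-1.45: |R|=0.7274
R=1: x+14/25x²=0 ⇒ x=−25/14=-1.7857; min R=1−1/(4·14/25)=0.5536>−1
Confirm numerically:
  x=-1.481: |R|=0.74728 <1
  x=-1.403: |R|=0.69931 <1
  x=-1.109: |R|=0.57973 <1
  x=-0.781: |R|=0.56058 <1
  x=-2.287: |R|=1.64201 >1
  x=-2.258: |R|=1.59720 >1
  x=-2.067: |R|=1.32559 >1
So |R|<1 on (-1.7857, 0).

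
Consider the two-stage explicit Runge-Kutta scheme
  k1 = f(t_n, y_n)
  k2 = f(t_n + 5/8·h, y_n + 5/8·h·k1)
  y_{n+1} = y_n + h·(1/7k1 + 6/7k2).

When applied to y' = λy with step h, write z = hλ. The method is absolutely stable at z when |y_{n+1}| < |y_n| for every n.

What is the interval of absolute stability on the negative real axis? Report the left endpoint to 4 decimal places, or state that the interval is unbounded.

Set f=λy, z=hλ:
  k1=λy_n ⇒ h·k1=z·y_n;  k2=λ(1+5/8z)y_n ⇒ h·k2=z(1+5/8z)y_n
  y_{n+1}/y_n = 1 + 1/7z + 6/7z(1+5/8z) = 1 + z + 15/28z²
  R(z) = 1 + z + 15/28z².

Solve |R(x)|<1 on ℝ⁻.
x=-1.61: |R|=0.7786
R=1: x+15/28x²=0 ⇒ x=−28/15=-1.8667; min R=1−1/(4·15/28)=0.5333>−1
Confirm numerically:
  x=-1.657: |R|=0.81388 <1
  x=-1.311: |R|=0.60974 <1
  x=-1.251: |R|=0.58739 <1
  x=-0.919: |R|=0.53344 <1
  x=-2.185: |R|=1.37262 >1
  x=-2.176: |R|=1.36059 >1
Interval (-1.8667, 0).

(-1.8667, 0).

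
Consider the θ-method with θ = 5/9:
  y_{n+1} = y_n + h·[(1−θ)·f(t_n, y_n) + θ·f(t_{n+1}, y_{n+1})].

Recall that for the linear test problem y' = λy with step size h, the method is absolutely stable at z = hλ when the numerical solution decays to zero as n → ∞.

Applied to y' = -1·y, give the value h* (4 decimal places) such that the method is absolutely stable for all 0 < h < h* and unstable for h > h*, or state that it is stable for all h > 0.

unbounded; (−∞, 0). Any h>0 works for λ=-1.

With y'=λy (z=hλ):
  y_{n+1} = y_n + z·[4/9·y_n + 5/9·y_{n+1}] ⇒ (1 − 5/9z)y_{n+1} = (1 + 4/9z)y_n
  Hence R(z) = (1 + 4/9z)/(1 − 5/9z).

Solve |R(x)|<1 on ℝ⁻.
x=-0.5: |R|=0.6087
x=-2: |R|=0.0526
x=-10: |R|=0.5254
x=-100: |R|=0.7682
θ=5/9≥1/2 ⇒ |1+4/9x|<|1−5/9x| ∀x<0 ⇒ unbounded interval.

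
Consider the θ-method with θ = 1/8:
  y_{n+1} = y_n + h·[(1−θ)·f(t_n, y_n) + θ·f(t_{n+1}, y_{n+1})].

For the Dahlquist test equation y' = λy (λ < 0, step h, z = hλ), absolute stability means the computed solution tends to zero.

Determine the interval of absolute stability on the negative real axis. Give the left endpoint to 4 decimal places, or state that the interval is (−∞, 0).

With y'=λy (z=hλ):
  y_{n+1} = y_n + z·[7/8·y_n + 1/8·y_{n+1}] ⇒ (1 − 1/8z)y_{n+1} = (1 + 7/8z)y_n
  R(z) = (1 + 7/8z)/(1 − 1/8z).

Need |R(x)|<1, x<0.
x=-0.56: |R|=0.4766
R=−1: 1+7/8x = −1+1/8x ⇒ -3/4x=2 ⇒ x=2/(-3/4)=-2.6667
Confirm numerically:
  x=-2.237: |R|=0.74817 <1
  x=-2.024: |R|=0.61532 <1
  x=-1.638: |R|=0.35962 <1
  x=-2.837: |R|=1.09431 >1
  x=-2.835: |R|=1.09322 >1
Interval (-2.6667, 0).

(-2.6667, 0).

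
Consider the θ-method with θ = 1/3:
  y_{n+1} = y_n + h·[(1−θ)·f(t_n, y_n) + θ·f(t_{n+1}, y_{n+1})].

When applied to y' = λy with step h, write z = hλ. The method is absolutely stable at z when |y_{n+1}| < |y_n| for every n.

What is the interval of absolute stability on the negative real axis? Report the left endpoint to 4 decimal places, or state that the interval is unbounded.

z∈(-6.0000,0).

Test eqn y'=λy, z=hλ:
  y_{n+1} = y_n + z·[2/3·y_n + 1/3·y_{n+1}] ⇒ (1 − 1/3z)y_{n+1} = (1 + 2/3z)y_n
  so R(z) = (1 + 2/3z)/(1 − 1/3z).

Find x<0 with |R(x)|<1.
x=-1.49: |R|=0.0045
R=−1: 1+2/3x = −1+1/3x ⇒ -1/3x=2 ⇒ x=2/(-1/3)=-6.0000
Confirm numerically:
  x=-5.350: |R|=0.92216 <1
  x=-4.687: |R|=0.82919 <1
  x=-4.577: |R|=0.81219 <1
  x=-3.391: |R|=0.59177 <1
  x=-6.544: |R|=1.05700 >1
  x=-6.441: |R|=1.04671 >1
Stable set (-6.0000, 0).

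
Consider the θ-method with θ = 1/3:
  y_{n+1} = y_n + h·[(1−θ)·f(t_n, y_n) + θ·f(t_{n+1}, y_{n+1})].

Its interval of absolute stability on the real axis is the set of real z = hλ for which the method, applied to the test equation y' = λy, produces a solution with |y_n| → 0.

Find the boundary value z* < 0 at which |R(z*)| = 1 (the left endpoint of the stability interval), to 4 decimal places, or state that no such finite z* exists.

With y'=λy (z=hλ):
  y_{n+1} = y_n + z·[2/3·y_n + 1/3·y_{n+1}] ⇒ (1 − 1/3z)y_{n+1} = (1 + 2/3z)y_n
  so R(z) = (1 + 2/3z)/(1 − 1/3z).

Need |R(x)|<1, x<0.
x=-0.8: |R|=0.3684
R=−1: 1+2/3x = −1+1/3x ⇒ -1/3x=2 ⇒ x=2/(-1/3)=-6.0000
Confirm numerically:
  x=-5.724: |R|=0.96836 <1
  x=-5.499: |R|=0.94105 <1
  x=-4.883: |R|=0.85830 <1
  x=-6.585: |R|=1.06103 >1
  x=-6.378: |R|=1.04031 >1
  x=-6.131: |R|=1.01435 >1
Interval (-6.0000, 0).

left endpoint -6.0000.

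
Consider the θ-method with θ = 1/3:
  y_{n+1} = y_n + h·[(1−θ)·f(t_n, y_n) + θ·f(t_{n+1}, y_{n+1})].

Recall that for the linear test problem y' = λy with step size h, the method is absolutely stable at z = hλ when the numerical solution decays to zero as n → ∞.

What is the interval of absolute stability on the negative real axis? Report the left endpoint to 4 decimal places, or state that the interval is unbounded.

With y'=λy (z=hλ):
  y_{n+1} = y_n + z·[2/3·y_n + 1/3·y_{n+1}] ⇒ (1 − 1/3z)y_{n+1} = (1 + 2/3z)y_n
  ⇒ R(z) = (1 + 2/3z)/(1 − 1/3z).

Need |R(x)|<1, x<0.
x=-1.49: |R|=0.0045
R=−1: 1+2/3x = −1+1/3x ⇒ -1/3x=2 ⇒ x=2/(-1/3)=-6.0000
Confirm numerically:
  x=-5.813: |R|=0.97878 <1
  x=-5.091: |R|=0.88765 <1
  x=-4.860: |R|=0.85496 <1
  x=-6.411: |R|=1.04367 >1
  x=-6.269: |R|=1.02902 >1
  x=-6.117: |R|=1.01283 >1
Interval (-6.0000, 0).

(-6.0000, 0).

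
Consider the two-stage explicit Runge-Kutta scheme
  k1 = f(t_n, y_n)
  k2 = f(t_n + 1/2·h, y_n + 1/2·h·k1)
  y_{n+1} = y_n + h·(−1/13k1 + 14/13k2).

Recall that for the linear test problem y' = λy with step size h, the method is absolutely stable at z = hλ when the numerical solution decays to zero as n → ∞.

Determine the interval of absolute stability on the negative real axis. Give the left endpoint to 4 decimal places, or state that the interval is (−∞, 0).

On y'=λy, z=hλ:
  k1=λy_n ⇒ h·k1=z·y_n;  k2=λ(1+1/2z)y_n ⇒ h·k2=z(1+1/2z)y_n
  y_{n+1}/y_n = 1 − 1/13z + 14/13z(1+1/2z) = 1 + z + 7/13z²
  ⇒ R(z) = 1 + z + 7/13z².

Need |R(x)|<1, x<0.
x=-0.45: |R|=0.6590
R=1: x+7/13x²=0 ⇒ x=−13/7=-1.8571; min R=1−1/(4·7/13)=0.5357>−1
Confirm numerically:
  x=-1.504: |R|=0.71401 <1
  x=-1.392: |R|=0.65136 <1
  x=-1.345: |R|=0.62909 <1
  x=-0.799: |R|=0.54475 <1
  x=-2.256: |R|=1.48452 >1
  x=-2.011: |R|=1.16660 >1
Stable set (-1.8571, 0).

(-1.8571, 0).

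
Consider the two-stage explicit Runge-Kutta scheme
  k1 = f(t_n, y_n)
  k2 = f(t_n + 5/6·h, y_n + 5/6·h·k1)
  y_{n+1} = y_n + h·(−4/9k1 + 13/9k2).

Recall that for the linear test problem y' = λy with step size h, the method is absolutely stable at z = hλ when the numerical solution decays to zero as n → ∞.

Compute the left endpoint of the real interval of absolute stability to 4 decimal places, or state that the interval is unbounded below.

z* = -0.8308.

Test eqn y'=λy, z=hλ:
  k1=λy_n ⇒ h·k1=z·y_n;  k2=λ(1+5/6z)y_n ⇒ h·k2=z(1+5/6z)y_n
  y_{n+1}/y_n = 1 − 4/9z + 13/9z(1+5/6z) = 1 + z + 65/54z²
  R(z) = 1 + z + 65/54z².

Boundary: |R(x)|=1, x<0.
x=-1.52: |R|=2.2610
R=1: x+65/54x²=0 ⇒ x=−54/65=-0.8308; min R=1−1/(4·65/54)=0.7923>−1
Confirm numerically:
  x=-0.759: |R|=0.93443 <1
  x=-0.621: |R|=0.84320 <1
  x=-0.606: |R|=0.83604 <1
  x=-0.512: |R|=0.80354 <1
  x=-1.326: |R|=1.79044 >1
Interval (-0.8308, 0).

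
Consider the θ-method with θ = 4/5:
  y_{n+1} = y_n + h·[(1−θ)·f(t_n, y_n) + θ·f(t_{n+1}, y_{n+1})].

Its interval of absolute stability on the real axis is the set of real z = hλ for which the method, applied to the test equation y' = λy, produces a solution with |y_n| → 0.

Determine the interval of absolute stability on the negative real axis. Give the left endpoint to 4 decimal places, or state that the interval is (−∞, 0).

With y'=λy (z=hλ):
  y_{n+1} = y_n + z·[1/5·y_n + 4/5·y_{n+1}] ⇒ (1 − 4/5z)y_{n+1} = (1 + 1/5z)y_n
  ⇒ R(z) = (1 + 1/5z)/(1 − 4/5z).

Find x<0 with |R(x)|<1.
x=-1.25: |R|=0.3750
x=-2: |R|=0.2308
x=-10: |R|=0.1111
x=-100: |R|=0.2346
θ=4/5≥1/2 ⇒ |1+1/5x|<|1−4/5x| ∀x<0 ⇒ interval (−∞,0).

interval (−∞, 0).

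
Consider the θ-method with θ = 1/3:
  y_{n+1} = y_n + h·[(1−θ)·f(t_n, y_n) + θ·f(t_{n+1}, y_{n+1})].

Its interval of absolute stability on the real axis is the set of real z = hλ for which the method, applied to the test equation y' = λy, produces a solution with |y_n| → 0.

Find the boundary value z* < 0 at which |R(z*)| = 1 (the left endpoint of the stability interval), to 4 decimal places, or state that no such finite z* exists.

z* = -6.0000.

On y'=λy, z=hλ:
  y_{n+1} = y_n + z·[2/3·y_n + 1/3·y_{n+1}] ⇒ (1 − 1/3z)y_{n+1} = (1 + 2/3z)y_n
  Hence R(z) = (1 + 2/3z)/(1 − 1/3z).

Find x<0 with |R(x)|<1.
x=-1.49: |R|=0.0045
R=−1: 1+2/3x = −1+1/3x ⇒ -1/3x=2 ⇒ x=2/(-1/3)=-6.0000
Confirm numerically:
  x=-5.367: |R|=0.92435 <1
  x=-3.464: |R|=0.60767 <1
  x=-3.412: |R|=0.59638 <1
  x=-6.354: |R|=1.03784 >1
  x=-6.053: |R|=1.00585 >1
Interval (-6.0000, 0).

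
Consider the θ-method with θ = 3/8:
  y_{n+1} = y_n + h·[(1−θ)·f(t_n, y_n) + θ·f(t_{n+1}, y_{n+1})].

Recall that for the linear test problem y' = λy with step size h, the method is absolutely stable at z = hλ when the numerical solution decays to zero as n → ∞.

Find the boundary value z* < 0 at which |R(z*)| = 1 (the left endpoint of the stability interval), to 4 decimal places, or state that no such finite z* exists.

left endpoint -8.0000.

Test eqn y'=λy, z=hλ:
  y_{n+1} = y_n + z·[5/8·y_n + 3/8·y_{n+1}] ⇒ (1 − 3/8z)y_{n+1} = (1 + 5/8z)y_n
  so R(z) = (1 + 5/8z)/(1 − 3/8z).

Solve |R(x)|<1 on ℝ⁻.
x=-1.52: |R|=0.0318
R=−1: 1+5/8x = −1+3/8x ⇒ -1/4x=2 ⇒ x=2/(-1/4)=-8.0000
Confirm numerically:
  x=-6.854: |R|=0.91975 <1
  x=-5.371: |R|=0.78194 <1
  x=-4.551: |R|=0.68143 <1
  x=-4.550: |R|=0.68129 <1
  x=-8.436: |R|=1.02618 >1
  x=-8.218: |R|=1.01335 >1
So |R|<1 on (-8.0000, 0).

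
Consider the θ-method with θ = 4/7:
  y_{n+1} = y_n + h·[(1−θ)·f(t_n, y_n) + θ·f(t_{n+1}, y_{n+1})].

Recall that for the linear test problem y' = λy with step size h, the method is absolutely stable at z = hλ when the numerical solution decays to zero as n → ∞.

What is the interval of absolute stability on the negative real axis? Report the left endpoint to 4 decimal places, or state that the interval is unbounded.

With y'=λy (z=hλ):
  y_{n+1} = y_n + z·[3/7·y_n + 4/7·y_{n+1}] ⇒ (1 − 4/7z)y_{n+1} = (1 + 3/7z)y_n
  R(z) = (1 + 3/7z)/(1 − 4/7z).

Find x<0 with |R(x)|<1.
x=-1.7: |R|=0.1377
x=-2: |R|=0.0667
x=-10: |R|=0.4894
x=-100: |R|=0.7199
θ=4/7≥1/2 ⇒ |1+3/7x|<|1−4/7x| ∀x<0 ⇒ unbounded interval.

unbounded; (−∞, 0).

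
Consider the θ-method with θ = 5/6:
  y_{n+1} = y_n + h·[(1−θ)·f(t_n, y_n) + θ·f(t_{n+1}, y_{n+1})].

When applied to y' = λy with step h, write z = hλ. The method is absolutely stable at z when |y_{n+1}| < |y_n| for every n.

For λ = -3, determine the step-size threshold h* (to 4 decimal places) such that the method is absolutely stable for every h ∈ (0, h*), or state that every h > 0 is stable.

Set f=λy, z=hλ:
  y_{n+1} = y_n + z·[1/6·y_n + 5/6·y_{n+1}] ⇒ (1 − 5/6z)y_{n+1} = (1 + 1/6z)y_n
  Hence R(z) = (1 + 1/6z)/(1 − 5/6z).

Solve |R(x)|<1 on ℝ⁻.
x=-0.43: |R|=0.6834
x=-2: |R|=0.2500
x=-10: |R|=0.0714
x=-100: |R|=0.1858
θ=5/6≥1/2 ⇒ |1+1/6x|<|1−5/6x| ∀x<0 ⇒ stable on all of ℝ⁻.

interval (−∞, 0). Any h>0 works for λ=-3.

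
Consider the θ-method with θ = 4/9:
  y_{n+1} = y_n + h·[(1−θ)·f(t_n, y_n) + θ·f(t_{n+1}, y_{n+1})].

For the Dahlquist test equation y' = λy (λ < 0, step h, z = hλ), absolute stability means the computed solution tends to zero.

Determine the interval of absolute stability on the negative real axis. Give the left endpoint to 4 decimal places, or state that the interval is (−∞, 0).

(-18.0000, 0).

With y'=λy (z=hλ):
  y_{n+1} = y_n + z·[5/9·y_n + 4/9·y_{n+1}] ⇒ (1 − 4/9z)y_{n+1} = (1 + 5/9z)y_n
  Hence R(z) = (1 + 5/9z)/(1 − 4/9z).

Boundary: |R(x)|=1, x<0.
x=-0.83: |R|=0.3937
R=−1: 1+5/9x = −1+4/9x ⇒ -1/9x=2 ⇒ x=2/(-1/9)=-18.0000
Confirm numerically:
  x=-17.941: |R|=0.99927 <1
  x=-17.106: |R|=0.98845 <1
  x=-14.522: |R|=0.94816 <1
  x=-8.165: |R|=0.76392 <1
  x=-18.435: |R|=1.00526 >1
  x=-18.340: |R|=1.00413 >1
So |R|<1 on (-18.0000, 0).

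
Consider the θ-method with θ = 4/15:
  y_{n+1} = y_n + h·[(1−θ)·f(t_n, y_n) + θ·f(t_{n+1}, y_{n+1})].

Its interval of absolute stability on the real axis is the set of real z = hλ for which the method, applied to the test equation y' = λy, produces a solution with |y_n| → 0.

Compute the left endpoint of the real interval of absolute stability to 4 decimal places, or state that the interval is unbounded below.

left endpoint -4.2857.

Set f=λy, z=hλ:
  y_{n+1} = y_n + z·[11/15·y_n + 4/15·y_{n+1}] ⇒ (1 − 4/15z)y_{n+1} = (1 + 11/15z)y_n
  ⇒ R(z) = (1 + 11/15z)/(1 − 4/15z).

Boundary: |R(x)|=1, x<0.
x=-1.36: |R|=0.0020
R=−1: 1+11/15x = −1+4/15x ⇒ -7/15x=2 ⇒ x=2/(-7/15)=-4.2857
Confirm numerically:
  x=-3.214: |R|=0.73069 <1
  x=-3.123: |R|=0.70395 <1
  x=-2.744: |R|=0.58454 <1
  x=-2.613: |R|=0.53996 <1
  x=-4.846: |R|=1.11406 >1
  x=-4.745: |R|=1.09461 >1
  x=-4.516: |R|=1.04875 >1
So |R|<1 on (-4.2857, 0).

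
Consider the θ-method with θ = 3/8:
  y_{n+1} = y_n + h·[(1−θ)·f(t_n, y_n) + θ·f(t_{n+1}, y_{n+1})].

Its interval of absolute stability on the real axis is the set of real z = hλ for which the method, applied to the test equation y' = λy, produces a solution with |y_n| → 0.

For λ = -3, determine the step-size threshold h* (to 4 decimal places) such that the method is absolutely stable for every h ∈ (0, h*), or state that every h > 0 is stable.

Set f=λy, z=hλ:
  y_{n+1} = y_n + z·[5/8·y_n + 3/8·y_{n+1}] ⇒ (1 − 3/8z)y_{n+1} = (1 + 5/8z)y_n
  so R(z) = (1 + 5/8z)/(1 − 3/8z).

Need |R(x)|<1, x<0.
x=-0.84: |R|=0.3612
R=−1: 1+5/8x = −1+3/8x ⇒ -1/4x=2 ⇒ x=2/(-1/4)=-8.0000
Confirm numerically:
  x=-5.897: |R|=0.83629 <1
  x=-5.232: |R|=0.76637 <1
  x=-3.991: |R|=0.59856 <1
  x=-8.292: |R|=1.01776 >1
  x=-8.114: |R|=1.00705 >1
Stable set (-8.0000, 0).

(-8.0000,0); λ=-3 ⇒ h* = (8)/3 = 2.6667.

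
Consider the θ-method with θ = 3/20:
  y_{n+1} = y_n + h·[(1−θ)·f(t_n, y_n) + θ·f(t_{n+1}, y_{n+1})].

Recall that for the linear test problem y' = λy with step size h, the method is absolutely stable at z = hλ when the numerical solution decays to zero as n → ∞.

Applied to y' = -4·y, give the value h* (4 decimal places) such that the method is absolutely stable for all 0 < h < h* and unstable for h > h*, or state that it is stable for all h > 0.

On y'=λy, z=hλ:
  y_{n+1} = y_n + z·[17/20·y_n + 3/20·y_{n+1}] ⇒ (1 − 3/20z)y_{n+1} = (1 + 17/20z)y_n
  Hence R(z) = (1 + 17/20z)/(1 − 3/20z).

Solve |R(x)|<1 on ℝ⁻.
x=-1.65: |R|=0.3226
R=−1: 1+17/20x = −1+3/20x ⇒ -7/10x=2 ⇒ x=2/(-7/10)=-2.8571
Confirm numerically:
  x=-2.440: |R|=0.78624 <1
  x=-2.279: |R|=0.69840 <1
  x=-1.445: |R|=0.18759 <1
  x=-3.456: |R|=1.27608 >1
  x=-3.108: |R|=1.11977 >1
So |R|<1 on (-2.8571, 0).

(-2.8571,0); λ=-4 ⇒ h* = (20/7)/4 = 0.7143.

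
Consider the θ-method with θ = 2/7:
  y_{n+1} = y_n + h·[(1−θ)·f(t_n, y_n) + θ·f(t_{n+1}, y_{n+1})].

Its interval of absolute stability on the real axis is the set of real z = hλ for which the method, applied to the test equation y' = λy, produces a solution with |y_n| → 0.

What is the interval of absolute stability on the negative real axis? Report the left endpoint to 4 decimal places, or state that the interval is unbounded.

Set f=λy, z=hλ:
  y_{n+1} = y_n + z·[5/7·y_n + 2/7·y_{n+1}] ⇒ (1 − 2/7z)y_{n+1} = (1 + 5/7z)y_n
  so R(z) = (1 + 5/7z)/(1 − 2/7z).

Solve |R(x)|<1 on ℝ⁻.
x=-0.41: |R|=0.6330
R=−1: 1+5/7x = −1+2/7x ⇒ -3/7x=2 ⇒ x=2/(-3/7)=-4.6667
Confirm numerically:
  x=-3.095: |R|=0.64253 <1
  x=-2.111: |R|=0.31679 <1
  x=-1.961: |R|=0.25682 <1
  x=-5.209: |R|=1.09341 >1
  x=-4.869: |R|=1.03626 >1
Interval (-4.6667, 0).

(-4.6667, 0).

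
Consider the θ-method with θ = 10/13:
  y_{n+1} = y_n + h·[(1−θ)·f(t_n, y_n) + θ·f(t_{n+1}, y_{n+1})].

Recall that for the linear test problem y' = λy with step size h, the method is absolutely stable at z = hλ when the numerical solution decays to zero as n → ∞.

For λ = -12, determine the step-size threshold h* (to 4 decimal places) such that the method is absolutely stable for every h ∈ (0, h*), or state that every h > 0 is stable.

With y'=λy (z=hλ):
  y_{n+1} = y_n + z·[3/13·y_n + 10/13·y_{n+1}] ⇒ (1 − 10/13z)y_{n+1} = (1 + 3/13z)y_n
  Hence R(z) = (1 + 3/13z)/(1 − 10/13z).

Solve |R(x)|<1 on ℝ⁻.
x=-0.53: |R|=0.6235
x=-2: |R|=0.2121
x=-10: |R|=0.1504
x=-100: |R|=0.2833
θ=10/13≥1/2 ⇒ |1+3/13x|<|1−10/13x| ∀x<0 ⇒ stable on all of ℝ⁻.

(−∞, 0) — no finite endpoint. Any h>0 works for λ=-12.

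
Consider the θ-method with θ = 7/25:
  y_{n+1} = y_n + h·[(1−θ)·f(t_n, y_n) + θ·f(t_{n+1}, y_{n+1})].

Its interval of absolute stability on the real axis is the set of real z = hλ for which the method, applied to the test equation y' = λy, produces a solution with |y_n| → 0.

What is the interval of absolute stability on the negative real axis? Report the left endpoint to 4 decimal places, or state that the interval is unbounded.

z∈(-4.5455,0).

Set f=λy, z=hλ:
  y_{n+1} = y_n + z·[18/25·y_n + 7/25·y_{n+1}] ⇒ (1 − 7/25z)y_{n+1} = (1 + 18/25z)y_n
  R(z) = (1 + 18/25z)/(1 − 7/25z).

Find x<0 with |R(x)|<1.
x=-0.92: |R|=0.2684
R=−1: 1+18/25x = −1+7/25x ⇒ -11/25x=2 ⇒ x=2/(-11/25)=-4.5455
Confirm numerically:
  x=-3.889: |R|=0.86173 <1
  x=-2.688: |R|=0.53369 <1
  x=-2.550: |R|=0.48775 <1
  x=-5.131: |R|=1.10573 >1
  x=-4.602: |R|=1.01087 >1
So |R|<1 on (-4.5455, 0).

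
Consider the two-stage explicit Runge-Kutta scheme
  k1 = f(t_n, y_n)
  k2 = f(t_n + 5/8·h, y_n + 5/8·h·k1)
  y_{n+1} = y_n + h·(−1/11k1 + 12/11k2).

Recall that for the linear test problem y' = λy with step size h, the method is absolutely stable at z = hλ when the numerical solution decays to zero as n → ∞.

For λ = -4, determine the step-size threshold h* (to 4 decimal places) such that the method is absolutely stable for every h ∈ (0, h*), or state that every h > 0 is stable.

(-1.4667,0); λ=-4 ⇒ h* = (22/15)/4 = 0.3667.

Test eqn y'=λy, z=hλ:
  k1=λy_n ⇒ h·k1=z·y_n;  k2=λ(1+5/8z)y_n ⇒ h·k2=z(1+5/8z)y_n
  y_{n+1}/y_n = 1 − 1/11z + 12/11z(1+5/8z) = 1 + z + 15/22z²
  ⇒ R(z) = 1 + z + 15/22z².

Need |R(x)|<1, x<0.
x=-1.33: |R|=0.8761
R=1: x+15/22x²=0 ⇒ x=−22/15=-1.4667; min R=1−1/(4·15/22)=0.6333>−1
Confirm numerically:
  x=-1.355: |R|=0.89684 <1
  x=-0.885: |R|=0.64902 <1
  x=-0.857: |R|=0.64376 <1
  x=-1.996: |R|=1.72037 >1
  x=-1.687: |R|=1.25343 >1
Interval (-1.4667, 0).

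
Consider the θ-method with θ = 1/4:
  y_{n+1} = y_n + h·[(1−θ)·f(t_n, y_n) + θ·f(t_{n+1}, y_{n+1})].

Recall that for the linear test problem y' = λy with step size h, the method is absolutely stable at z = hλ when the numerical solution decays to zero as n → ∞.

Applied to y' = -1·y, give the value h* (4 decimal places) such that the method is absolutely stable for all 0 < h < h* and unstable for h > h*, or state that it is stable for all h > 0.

Set f=λy, z=hλ:
  y_{n+1} = y_n + z·[3/4·y_n + 1/4·y_{n+1}] ⇒ (1 − 1/4z)y_{n+1} = (1 + 3/4z)y_n
  ⇒ R(z) = (1 + 3/4z)/(1 − 1/4z).

Boundary: |R(x)|=1, x<0.
x=-1.41: |R|=0.0425
R=−1: 1+3/4x = −1+1/4x ⇒ -1/2x=2 ⇒ x=2/(-1/2)=-4.0000
Confirm numerically:
  x=-3.364: |R|=0.82727 <1
  x=-2.818: |R|=0.65327 <1
  x=-1.887: |R|=0.28215 <1
  x=-4.541: |R|=1.12668 >1
  x=-4.055: |R|=1.01366 >1
So |R|<1 on (-4.0000, 0).

(-4.0000,0); λ=-1 ⇒ h* = (4)/1 = 4.0000.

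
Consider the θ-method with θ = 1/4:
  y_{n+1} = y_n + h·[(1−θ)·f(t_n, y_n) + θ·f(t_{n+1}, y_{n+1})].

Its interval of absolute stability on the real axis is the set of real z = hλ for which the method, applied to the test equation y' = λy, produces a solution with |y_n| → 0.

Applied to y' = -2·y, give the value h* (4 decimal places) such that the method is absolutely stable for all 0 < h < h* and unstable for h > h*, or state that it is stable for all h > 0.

With y'=λy (z=hλ):
  y_{n+1} = y_n + z·[3/4·y_n + 1/4·y_{n+1}] ⇒ (1 − 1/4z)y_{n+1} = (1 + 3/4z)y_n
  Hence R(z) = (1 + 3/4z)/(1 − 1/4z).

Boundary: |R(x)|=1, x<0.
x=-1.74: |R|=0.2125
R=−1: 1+3/4x = −1+1/4x ⇒ -1/2x=2 ⇒ x=2/(-1/2)=-4.0000
Confirm numerically:
  x=-3.672: |R|=0.91449 <1
  x=-2.835: |R|=0.65911 <1
  x=-2.620: |R|=0.58308 <1
  x=-4.369: |R|=1.08818 >1
  x=-4.236: |R|=1.05731 >1
  x=-4.086: |R|=1.02127 >1
Stable set (-4.0000, 0).

(-4.0000,0); λ=-2 ⇒ h* = (4)/2 = 2.0000.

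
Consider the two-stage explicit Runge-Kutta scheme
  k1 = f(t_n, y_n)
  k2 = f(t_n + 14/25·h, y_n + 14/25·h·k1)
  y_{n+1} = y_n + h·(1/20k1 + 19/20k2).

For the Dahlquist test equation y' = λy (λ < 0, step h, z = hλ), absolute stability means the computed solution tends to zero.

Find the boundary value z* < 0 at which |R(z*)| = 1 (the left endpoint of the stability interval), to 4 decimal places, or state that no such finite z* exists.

left endpoint -1.8797.

With y'=λy (z=hλ):
  k1=λy_n ⇒ h·k1=z·y_n;  k2=λ(1+14/25z)y_n ⇒ h·k2=z(1+14/25z)y_n
  y_{n+1}/y_n = 1 + 1/20z + 19/20z(1+14/25z) = 1 + z + 133/250z²
  Hence R(z) = 1 + z + 133/250z².

Need |R(x)|<1, x<0.
x=-1.44: |R|=0.6632
R=1: x+133/250x²=0 ⇒ x=−250/133=-1.8797; min R=1−1/(4·133/250)=0.5301>−1
Confirm numerically:
  x=-1.592: |R|=0.75633 <1
  x=-1.158: |R|=0.55539 <1
  x=-0.797: |R|=0.54093 <1
  x=-2.249: |R|=1.44186 >1
  x=-2.184: |R|=1.35356 >1
  x=-2.145: |R|=1.30275 >1
Stable set (-1.8797, 0).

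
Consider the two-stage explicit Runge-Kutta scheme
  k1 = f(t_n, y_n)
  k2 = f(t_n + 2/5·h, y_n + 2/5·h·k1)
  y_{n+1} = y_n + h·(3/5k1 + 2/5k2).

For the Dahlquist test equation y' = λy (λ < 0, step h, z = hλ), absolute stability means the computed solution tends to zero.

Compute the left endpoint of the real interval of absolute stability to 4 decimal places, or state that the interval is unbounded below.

left endpoint -6.2500.

Set f=λy, z=hλ:
  k1=λy_n ⇒ h·k1=z·y_n;  k2=λ(1+2/5z)y_n ⇒ h·k2=z(1+2/5z)y_n
  y_{n+1}/y_n = 1 + 3/5z + 2/5z(1+2/5z) = 1 + z + 4/25z²
  R(z) = 1 + z + 4/25z².

Find x<0 with |R(x)|<1.
x=-1.57: |R|=0.1756
R=1: x+4/25x²=0 ⇒ x=−25/4=-6.2500; min R=1−1/(4·4/25)=-0.5625>−1
Confirm numerically:
  x=-5.240: |R|=0.15322 <1
  x=-4.808: |R|=0.10930 <1
  x=-4.030: |R|=0.43146 <1
  x=-6.502: |R|=1.26216 >1
  x=-6.471: |R|=1.22881 >1
So |R|<1 on (-6.2500, 0).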